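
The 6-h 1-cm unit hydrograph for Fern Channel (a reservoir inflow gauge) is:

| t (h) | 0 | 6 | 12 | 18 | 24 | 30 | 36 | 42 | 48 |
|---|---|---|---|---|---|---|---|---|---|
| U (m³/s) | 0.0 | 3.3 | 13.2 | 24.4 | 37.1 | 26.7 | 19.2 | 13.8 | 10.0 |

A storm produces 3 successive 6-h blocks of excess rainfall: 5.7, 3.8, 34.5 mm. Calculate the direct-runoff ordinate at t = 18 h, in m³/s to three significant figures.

Q ≈ 30.3 m³/s

By discrete convolution, Q_j = Σ (P_i / 10 mm) · U_{j−i}.
At t = 18 h (j=3): Q = (5.7/10)·24.4 + (3.8/10)·13.2 + (34.5/10)·3.3 = 30.3 m³/s.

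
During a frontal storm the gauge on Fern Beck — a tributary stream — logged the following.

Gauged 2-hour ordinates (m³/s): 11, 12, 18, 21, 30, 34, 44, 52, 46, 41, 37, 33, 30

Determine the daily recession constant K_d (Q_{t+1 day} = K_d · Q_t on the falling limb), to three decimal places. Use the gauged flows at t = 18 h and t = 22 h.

Between t = 18 h and t = 22 h the flow falls from 41 to 33 m³/s over 2×2 h = 4 h.
Per-interval ratio K = (33/41)^(1/2) = 0.8971; K_d = K^(24/2) = 0.272.

K_d ≈ 0.272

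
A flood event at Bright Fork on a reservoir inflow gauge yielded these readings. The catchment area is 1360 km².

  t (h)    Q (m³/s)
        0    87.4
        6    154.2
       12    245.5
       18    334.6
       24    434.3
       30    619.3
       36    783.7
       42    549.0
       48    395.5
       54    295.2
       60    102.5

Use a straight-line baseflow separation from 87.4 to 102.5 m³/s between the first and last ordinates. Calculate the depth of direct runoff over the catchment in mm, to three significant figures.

Direct runoff: 0.00, 65.29, 155.08, 242.67, 340.86, 524.35, 687.24, 451.03, 296.02, 194.21, 0.00 m³/s; ΣQ_DR = 2957 m³/s.
V = ΣQ_DR · Δt = 2957 × 21600 s = 6.387 × 10^7 m³.
Over A = 1360 km², depth = V / A = 47.0 mm.

d ≈ 47.0 mm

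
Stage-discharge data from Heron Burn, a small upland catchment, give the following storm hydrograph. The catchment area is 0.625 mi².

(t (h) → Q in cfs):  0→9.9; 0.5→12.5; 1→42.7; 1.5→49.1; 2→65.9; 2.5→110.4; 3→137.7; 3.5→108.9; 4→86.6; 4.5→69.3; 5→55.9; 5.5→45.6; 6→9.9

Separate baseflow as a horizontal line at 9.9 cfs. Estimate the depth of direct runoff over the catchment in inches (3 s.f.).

Direct runoff: 0.0, 2.6, 32.8, 39.2, 56.0, 100.5, 127.8, 99.0, 76.7, 59.4, 46.0, 35.7, 0.0 cfs; ΣQ_DR = 675.7 cfs.
V = ΣQ_DR · Δt = 675.7 × 1800 s = 1.216 × 10^6 ft³.
Over A = 0.625 mi², depth = V / A = 0.838 in.

d ≈ 0.838 in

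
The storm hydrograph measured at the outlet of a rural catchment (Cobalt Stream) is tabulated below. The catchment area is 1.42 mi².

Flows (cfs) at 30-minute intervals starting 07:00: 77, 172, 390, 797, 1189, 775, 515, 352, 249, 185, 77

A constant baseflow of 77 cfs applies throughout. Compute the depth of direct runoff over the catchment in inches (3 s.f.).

Direct runoff: 0.0, 95.0, 313.0, 720.0, 1112.0, 698.0, 438.0, 275.0, 172.0, 108.0, 0.0 cfs; ΣQ_DR = 3931 cfs.
V = ΣQ_DR · Δt = 3931 × 1800 s = 7.076 × 10^6 ft³.
Over A = 1.42 mi², depth = V / A = 2.14 in.

d ≈ 2.14 in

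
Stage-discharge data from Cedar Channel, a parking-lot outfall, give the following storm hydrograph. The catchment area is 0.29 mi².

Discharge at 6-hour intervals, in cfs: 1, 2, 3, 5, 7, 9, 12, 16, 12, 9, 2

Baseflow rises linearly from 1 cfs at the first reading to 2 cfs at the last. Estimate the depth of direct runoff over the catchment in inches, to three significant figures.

Direct runoff: 0.00, 0.90, 1.80, 3.70, 5.60, 7.50, 10.40, 14.30, 10.20, 7.10, 0.00 cfs; ΣQ_DR = 61.50 cfs.
V = ΣQ_DR · Δt = 61.50 × 21600 s = 1.328 × 10^6 ft³.
Over A = 0.29 mi², depth = V / A = 1.97 in.

d ≈ 1.97 in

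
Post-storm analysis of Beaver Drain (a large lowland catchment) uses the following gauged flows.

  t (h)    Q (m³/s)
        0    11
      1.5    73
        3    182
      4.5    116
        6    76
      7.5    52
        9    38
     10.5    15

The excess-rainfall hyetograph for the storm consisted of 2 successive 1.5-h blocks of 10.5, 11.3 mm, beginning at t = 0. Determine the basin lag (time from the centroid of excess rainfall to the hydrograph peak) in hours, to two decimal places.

t_L ≈ 1.47 h

Centroid of excess rainfall: t_c = Σ P_i·t̄_i / ΣP_i = 1.5275 h (block centres at 0.75, 2.25 h).
Hydrograph peak occurs at t = 3 h, so basin lag t_L = 3 − 1.5275 = 1.47 h.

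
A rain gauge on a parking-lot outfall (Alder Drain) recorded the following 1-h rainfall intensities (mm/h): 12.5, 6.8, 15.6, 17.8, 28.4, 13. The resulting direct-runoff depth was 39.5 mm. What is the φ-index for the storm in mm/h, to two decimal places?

φ ≈ 9.56 mm/h

Only the 5 blocks with intensity above φ contribute runoff: 12.5, 15.6, 17.8, 28.4, 13 mm/h.
Σ(I−φ)·Δt = d  ⇒  (12.5+15.6+17.8+28.4+13 − 5φ)·1 = 39.5
φ = (87.30 − 39.5/1) / 5 = 9.56 mm/h.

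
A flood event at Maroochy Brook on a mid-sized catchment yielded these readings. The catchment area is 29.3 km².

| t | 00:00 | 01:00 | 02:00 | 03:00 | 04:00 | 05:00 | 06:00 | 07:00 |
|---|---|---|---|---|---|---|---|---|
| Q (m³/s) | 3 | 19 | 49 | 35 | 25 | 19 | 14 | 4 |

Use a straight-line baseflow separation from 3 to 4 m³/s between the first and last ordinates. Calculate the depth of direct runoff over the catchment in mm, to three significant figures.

Direct runoff: 0.00, 15.86, 45.71, 31.57, 21.43, 15.29, 10.14, 0.00 m³/s; ΣQ_DR = 140.0 m³/s.
V = ΣQ_DR · Δt = 140.0 × 3600 s = 5.040 × 10^5 m³.
Over A = 29.3 km², depth = V / A = 17.2 mm.

d ≈ 17.2 mm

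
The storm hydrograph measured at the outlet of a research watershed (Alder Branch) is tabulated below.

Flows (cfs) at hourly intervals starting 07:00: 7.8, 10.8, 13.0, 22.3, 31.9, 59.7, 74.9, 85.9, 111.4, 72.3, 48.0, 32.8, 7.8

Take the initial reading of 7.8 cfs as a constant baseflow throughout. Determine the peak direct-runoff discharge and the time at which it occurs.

Subtracting baseflow gives direct-runoff ordinates: 0.0, 3.0, 5.2, 14.5, 24.1, 51.9, 67.1, 78.1, 103.6, 64.5, 40.2, 25.0, 0.0 cfs.
The maximum is 103.6 cfs, occurring at the reading for t = 15:00.

Q_p = 103.6 cfs at t = 15:00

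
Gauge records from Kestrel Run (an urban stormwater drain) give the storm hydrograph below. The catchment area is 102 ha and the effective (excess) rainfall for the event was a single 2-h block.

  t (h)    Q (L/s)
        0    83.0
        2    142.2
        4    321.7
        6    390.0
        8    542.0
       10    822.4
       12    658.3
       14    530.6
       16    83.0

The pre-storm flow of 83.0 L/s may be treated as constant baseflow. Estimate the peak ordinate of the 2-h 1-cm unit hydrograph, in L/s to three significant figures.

U_p ≈ 371 L/s

Direct runoff: 0.0, 59.2, 238.7, 307.0, 459.0, 739.4, 575.3, 447.6, 0.0 L/s; ΣQ_DR = 2826 L/s, peak = 739.4 L/s.
Runoff depth d = ΣQ_DR·Δt / A = 2826 × 7200 / (102 ha) = 19.95 mm.
The 1-cm UH is the DRH scaled by (10 mm)/d, so U_p = 739.4 × 10/19.95 = 371 L/s.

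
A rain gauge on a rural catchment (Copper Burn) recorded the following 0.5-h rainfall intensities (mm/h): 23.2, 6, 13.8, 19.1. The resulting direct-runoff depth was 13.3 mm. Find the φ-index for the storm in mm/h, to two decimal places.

Only the 3 blocks with intensity above φ contribute runoff: 23.2, 13.8, 19.1 mm/h.
Σ(I−φ)·Δt = d  ⇒  (23.2+13.8+19.1 − 3φ)·0.5 = 13.3
φ = (56.10 − 13.3/0.5) / 3 = 9.83 mm/h.

φ ≈ 9.83 mm/h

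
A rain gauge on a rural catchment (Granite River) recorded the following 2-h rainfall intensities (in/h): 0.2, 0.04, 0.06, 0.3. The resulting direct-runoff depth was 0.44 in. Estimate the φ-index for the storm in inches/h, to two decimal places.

φ ≈ 0.14 in/h

Only the 2 blocks with intensity above φ contribute runoff: 0.2, 0.3 in/h.
Σ(I−φ)·Δt = d  ⇒  (0.2+0.3 − 2φ)·2 = 0.44
φ = (0.5000 − 0.44/2) / 2 = 0.14 in/h.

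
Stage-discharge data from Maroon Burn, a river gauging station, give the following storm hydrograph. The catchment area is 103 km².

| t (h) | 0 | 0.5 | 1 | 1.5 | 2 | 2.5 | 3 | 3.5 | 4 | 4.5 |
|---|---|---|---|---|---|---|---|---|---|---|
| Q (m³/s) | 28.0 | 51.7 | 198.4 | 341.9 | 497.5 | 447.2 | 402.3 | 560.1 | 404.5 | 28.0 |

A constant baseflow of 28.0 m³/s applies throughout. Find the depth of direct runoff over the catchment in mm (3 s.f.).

Direct runoff: 0.0, 23.7, 170.4, 313.9, 469.5, 419.2, 374.3, 532.1, 376.5, 0.0 m³/s; ΣQ_DR = 2680 m³/s.
V = ΣQ_DR · Δt = 2680 × 1800 s = 4.823 × 10^6 m³.
Over A = 103 km², depth = V / A = 46.8 mm.

d ≈ 46.8 mm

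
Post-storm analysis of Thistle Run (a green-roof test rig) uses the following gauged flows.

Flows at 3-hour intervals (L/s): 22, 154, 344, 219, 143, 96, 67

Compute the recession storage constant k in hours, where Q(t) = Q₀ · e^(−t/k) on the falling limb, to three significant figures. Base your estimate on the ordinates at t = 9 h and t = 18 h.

On the falling limb, Q drops from 219 to 67 L/s between t = 9 h and t = 18 h (Δt = 9 h).
k = −Δt / ln(Q₂/Q₁) = −9 / ln(67/219) = 7.60 h.

k ≈ 7.60 h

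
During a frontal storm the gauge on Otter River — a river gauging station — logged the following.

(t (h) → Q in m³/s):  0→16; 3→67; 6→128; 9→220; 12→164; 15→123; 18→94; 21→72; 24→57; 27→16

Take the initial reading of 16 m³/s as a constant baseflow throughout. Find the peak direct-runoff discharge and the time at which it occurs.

Subtracting baseflow gives direct-runoff ordinates: 0.0, 51.0, 112.0, 204.0, 148.0, 107.0, 78.0, 56.0, 41.0, 0.0 m³/s.
The maximum is 204.0 m³/s, occurring at the reading for t = 9 h.

Q_p = 204.0 m³/s at t = 9 h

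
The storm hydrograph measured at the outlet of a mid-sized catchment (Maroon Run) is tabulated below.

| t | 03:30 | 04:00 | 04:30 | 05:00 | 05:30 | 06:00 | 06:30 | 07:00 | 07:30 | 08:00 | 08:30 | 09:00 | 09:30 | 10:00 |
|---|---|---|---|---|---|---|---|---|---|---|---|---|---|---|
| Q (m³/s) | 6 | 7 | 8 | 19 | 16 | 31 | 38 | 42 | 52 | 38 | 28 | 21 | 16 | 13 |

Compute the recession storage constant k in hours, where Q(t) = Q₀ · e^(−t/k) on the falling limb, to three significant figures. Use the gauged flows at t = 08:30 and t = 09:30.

On the falling limb, Q drops from 28 to 16 m³/s between t = 08:30 and t = 09:30 (Δt = 1 h).
k = −Δt / ln(Q₂/Q₁) = −1 / ln(16/28) = 1.79 h.

k ≈ 1.79 h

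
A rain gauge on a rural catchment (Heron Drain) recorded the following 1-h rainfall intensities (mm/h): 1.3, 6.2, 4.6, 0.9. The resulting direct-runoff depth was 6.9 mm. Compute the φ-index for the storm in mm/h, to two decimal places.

Only the 2 blocks with intensity above φ contribute runoff: 6.2, 4.6 mm/h.
Σ(I−φ)·Δt = d  ⇒  (6.2+4.6 − 2φ)·1 = 6.9
φ = (10.80 − 6.9/1) / 2 = 1.95 mm/h.

φ ≈ 1.95 mm/h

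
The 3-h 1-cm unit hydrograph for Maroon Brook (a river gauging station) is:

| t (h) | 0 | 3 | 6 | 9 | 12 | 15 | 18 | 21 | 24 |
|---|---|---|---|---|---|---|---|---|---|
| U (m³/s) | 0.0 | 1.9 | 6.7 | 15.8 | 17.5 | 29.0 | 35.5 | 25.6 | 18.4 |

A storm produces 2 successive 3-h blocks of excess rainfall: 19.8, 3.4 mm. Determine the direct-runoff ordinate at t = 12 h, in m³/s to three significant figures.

Q ≈ 40.0 m³/s

By discrete convolution, Q_j = Σ (P_i / 10 mm) · U_{j−i}.
At t = 12 h (j=4): Q = (19.8/10)·17.5 + (3.4/10)·15.8 = 40.0 m³/s.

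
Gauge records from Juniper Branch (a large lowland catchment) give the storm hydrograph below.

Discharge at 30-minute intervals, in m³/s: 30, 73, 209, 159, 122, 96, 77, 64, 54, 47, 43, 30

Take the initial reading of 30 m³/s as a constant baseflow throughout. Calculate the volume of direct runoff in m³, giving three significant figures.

Direct-runoff ordinates (Q − Q_b): 0.0, 43.0, 179.0, 129.0, 92.0, 66.0, 47.0, 34.0, 24.0, 17.0, 13.0, 0.0 m³/s.
ΣQ_DR = 644.0 m³/s.
With Δt = 0.5 h = 1800 s, V = ΣQ_DR · Δt = 644.0 × 1800 = 1.16 × 10^6 m³.

V ≈ 1.16 × 10^6 m³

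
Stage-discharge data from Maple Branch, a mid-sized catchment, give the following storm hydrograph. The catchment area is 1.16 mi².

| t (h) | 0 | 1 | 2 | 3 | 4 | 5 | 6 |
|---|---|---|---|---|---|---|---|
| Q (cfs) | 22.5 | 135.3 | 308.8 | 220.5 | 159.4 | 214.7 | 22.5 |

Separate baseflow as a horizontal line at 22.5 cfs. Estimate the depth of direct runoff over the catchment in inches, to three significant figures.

Direct runoff: 0.0, 112.8, 286.3, 198.0, 136.9, 192.2, 0.0 cfs; ΣQ_DR = 926.2 cfs.
V = ΣQ_DR · Δt = 926.2 × 3600 s = 3.334 × 10^6 ft³.
Over A = 1.16 mi², depth = V / A = 1.24 in.

d ≈ 1.24 in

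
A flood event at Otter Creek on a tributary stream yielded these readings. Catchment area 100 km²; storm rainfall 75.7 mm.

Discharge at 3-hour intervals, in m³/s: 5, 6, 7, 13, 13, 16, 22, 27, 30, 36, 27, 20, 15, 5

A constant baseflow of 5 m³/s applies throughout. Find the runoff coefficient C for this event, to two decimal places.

C ≈ 0.25

ΣQ_DR = 172.0 m³/s; V = ΣQ_DR·Δt = 1.858 × 10^6 m³.
Runoff depth d = V / A = 18.58 mm.
C = d / P = 18.58 / 75.7 = 0.25.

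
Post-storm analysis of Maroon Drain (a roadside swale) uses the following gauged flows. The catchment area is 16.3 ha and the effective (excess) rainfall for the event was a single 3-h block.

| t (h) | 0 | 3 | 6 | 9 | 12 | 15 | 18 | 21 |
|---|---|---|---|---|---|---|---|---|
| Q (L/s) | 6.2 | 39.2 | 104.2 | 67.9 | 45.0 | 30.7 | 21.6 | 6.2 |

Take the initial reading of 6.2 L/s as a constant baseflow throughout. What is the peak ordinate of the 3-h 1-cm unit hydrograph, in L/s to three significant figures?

U_p ≈ 54.5 L/s

Direct runoff: 0.0, 33.0, 98.0, 61.7, 38.8, 24.5, 15.4, 0.0 L/s; ΣQ_DR = 271.4 L/s, peak = 98.0 L/s.
Runoff depth d = ΣQ_DR·Δt / A = 271.4 × 10800 / (16.3 ha) = 17.98 mm.
The 1-cm UH is the DRH scaled by (10 mm)/d, so U_p = 98.0 × 10/17.98 = 54.5 L/s.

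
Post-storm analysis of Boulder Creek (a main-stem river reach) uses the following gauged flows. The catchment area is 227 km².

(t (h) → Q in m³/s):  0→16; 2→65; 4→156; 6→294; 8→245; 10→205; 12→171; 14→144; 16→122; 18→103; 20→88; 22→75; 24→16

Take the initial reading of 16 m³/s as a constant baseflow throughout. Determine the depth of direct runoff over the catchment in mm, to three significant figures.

d ≈ 47.3 mm

Direct runoff: 0.0, 49.0, 140.0, 278.0, 229.0, 189.0, 155.0, 128.0, 106.0, 87.0, 72.0, 59.0, 0.0 m³/s; ΣQ_DR = 1492 m³/s.
V = ΣQ_DR · Δt = 1492 × 7200 s = 1.074 × 10^7 m³.
Over A = 227 km², depth = V / A = 47.3 mm.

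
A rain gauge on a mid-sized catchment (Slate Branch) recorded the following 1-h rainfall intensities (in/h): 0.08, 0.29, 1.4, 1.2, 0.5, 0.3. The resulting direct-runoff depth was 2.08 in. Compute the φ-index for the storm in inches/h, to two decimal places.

Only the 3 blocks with intensity above φ contribute runoff: 1.4, 1.2, 0.5 in/h.
Σ(I−φ)·Δt = d  ⇒  (1.4+1.2+0.5 − 3φ)·1 = 2.08
φ = (3.100 − 2.08/1) / 3 = 0.34 in/h.

φ ≈ 0.34 in/h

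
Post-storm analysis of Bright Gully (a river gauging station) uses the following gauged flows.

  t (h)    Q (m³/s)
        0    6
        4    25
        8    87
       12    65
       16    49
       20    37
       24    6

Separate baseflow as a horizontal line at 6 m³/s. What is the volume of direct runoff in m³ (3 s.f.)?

Direct-runoff ordinates (Q − Q_b): 0.0, 19.0, 81.0, 59.0, 43.0, 31.0, 0.0 m³/s.
ΣQ_DR = 233.0 m³/s.
With Δt = 4 h = 14400 s, V = ΣQ_DR · Δt = 233.0 × 14400 = 3.36 × 10^6 m³.

V ≈ 3.36 × 10^6 m³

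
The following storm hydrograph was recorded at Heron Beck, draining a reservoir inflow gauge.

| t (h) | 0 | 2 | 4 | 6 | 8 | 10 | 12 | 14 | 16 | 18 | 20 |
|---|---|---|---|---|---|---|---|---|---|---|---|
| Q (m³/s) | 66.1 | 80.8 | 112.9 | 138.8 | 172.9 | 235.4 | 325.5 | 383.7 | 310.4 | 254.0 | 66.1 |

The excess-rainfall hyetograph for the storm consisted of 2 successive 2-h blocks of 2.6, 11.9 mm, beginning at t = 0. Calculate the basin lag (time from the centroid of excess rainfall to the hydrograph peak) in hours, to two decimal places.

Centroid of excess rainfall: t_c = Σ P_i·t̄_i / ΣP_i = 2.6414 h (block centres at 1, 3 h).
Hydrograph peak occurs at t = 14 h, so basin lag t_L = 14 − 2.6414 = 11.36 h.

t_L ≈ 11.36 h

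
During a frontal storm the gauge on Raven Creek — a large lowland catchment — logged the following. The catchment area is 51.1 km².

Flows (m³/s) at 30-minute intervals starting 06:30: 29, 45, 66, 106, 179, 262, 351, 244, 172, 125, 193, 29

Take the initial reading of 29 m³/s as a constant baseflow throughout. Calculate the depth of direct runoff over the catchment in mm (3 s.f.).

d ≈ 51.2 mm

Direct runoff: 0.0, 16.0, 37.0, 77.0, 150.0, 233.0, 322.0, 215.0, 143.0, 96.0, 164.0, 0.0 m³/s; ΣQ_DR = 1453 m³/s.
V = ΣQ_DR · Δt = 1453 × 1800 s = 2.615 × 10^6 m³.
Over A = 51.1 km², depth = V / A = 51.2 mm.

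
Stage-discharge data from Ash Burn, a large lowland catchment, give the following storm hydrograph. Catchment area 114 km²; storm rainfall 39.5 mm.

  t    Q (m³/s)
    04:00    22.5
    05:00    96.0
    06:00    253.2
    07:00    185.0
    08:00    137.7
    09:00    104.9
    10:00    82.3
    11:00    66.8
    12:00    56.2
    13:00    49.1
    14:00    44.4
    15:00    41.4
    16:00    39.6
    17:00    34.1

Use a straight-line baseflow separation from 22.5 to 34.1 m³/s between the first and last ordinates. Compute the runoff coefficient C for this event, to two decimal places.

ΣQ_DR = 817.0 m³/s; V = ΣQ_DR·Δt = 2.941 × 10^6 m³.
Runoff depth d = V / A = 25.80 mm.
C = d / P = 25.80 / 39.5 = 0.65.

C ≈ 0.65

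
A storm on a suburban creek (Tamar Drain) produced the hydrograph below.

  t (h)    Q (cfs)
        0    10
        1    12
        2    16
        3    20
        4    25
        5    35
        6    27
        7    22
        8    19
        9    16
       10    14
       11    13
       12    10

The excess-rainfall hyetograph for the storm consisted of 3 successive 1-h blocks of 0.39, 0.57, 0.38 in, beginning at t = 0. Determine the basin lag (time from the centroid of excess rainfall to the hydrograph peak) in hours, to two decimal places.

Centroid of excess rainfall: t_c = Σ P_i·t̄_i / ΣP_i = 1.4925 h (block centres at 0.5, 1.5, 2.5 h).
Hydrograph peak occurs at t = 5 h, so basin lag t_L = 5 − 1.4925 = 3.51 h.

t_L ≈ 3.51 h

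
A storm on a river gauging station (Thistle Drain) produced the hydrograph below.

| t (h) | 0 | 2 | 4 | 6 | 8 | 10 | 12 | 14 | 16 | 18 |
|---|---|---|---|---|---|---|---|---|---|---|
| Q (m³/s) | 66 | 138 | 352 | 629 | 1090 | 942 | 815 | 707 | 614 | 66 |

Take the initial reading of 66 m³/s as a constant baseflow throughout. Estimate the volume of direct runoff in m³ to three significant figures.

V ≈ 3.43 × 10^7 m³

Direct-runoff ordinates (Q − Q_b): 0.0, 72.0, 286.0, 563.0, 1024.0, 876.0, 749.0, 641.0, 548.0, 0.0 m³/s.
ΣQ_DR = 4759 m³/s.
With Δt = 2 h = 7200 s, V = ΣQ_DR · Δt = 4759 × 7200 = 3.43 × 10^7 m³.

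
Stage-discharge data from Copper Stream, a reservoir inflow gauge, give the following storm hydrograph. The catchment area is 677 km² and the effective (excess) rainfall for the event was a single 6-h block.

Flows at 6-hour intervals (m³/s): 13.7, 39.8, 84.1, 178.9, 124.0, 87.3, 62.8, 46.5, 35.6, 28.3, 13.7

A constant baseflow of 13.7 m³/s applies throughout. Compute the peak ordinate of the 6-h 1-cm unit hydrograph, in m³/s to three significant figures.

Direct runoff: 0.0, 26.1, 70.4, 165.2, 110.3, 73.6, 49.1, 32.8, 21.9, 14.6, 0.0 m³/s; ΣQ_DR = 564.0 m³/s, peak = 165.2 m³/s.
Runoff depth d = ΣQ_DR·Δt / A = 564.0 × 21600 / (677 km²) = 17.99 mm.
The 1-cm UH is the DRH scaled by (10 mm)/d, so U_p = 165.2 × 10/17.99 = 91.8 m³/s.

U_p ≈ 91.8 m³/s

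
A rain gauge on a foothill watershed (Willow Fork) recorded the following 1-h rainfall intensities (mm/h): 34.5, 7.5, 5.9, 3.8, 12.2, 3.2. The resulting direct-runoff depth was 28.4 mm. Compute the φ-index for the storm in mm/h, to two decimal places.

φ ≈ 9.15 mm/h

Only the 2 blocks with intensity above φ contribute runoff: 34.5, 12.2 mm/h.
Σ(I−φ)·Δt = d  ⇒  (34.5+12.2 − 2φ)·1 = 28.4
φ = (46.70 − 28.4/1) / 2 = 9.15 mm/h.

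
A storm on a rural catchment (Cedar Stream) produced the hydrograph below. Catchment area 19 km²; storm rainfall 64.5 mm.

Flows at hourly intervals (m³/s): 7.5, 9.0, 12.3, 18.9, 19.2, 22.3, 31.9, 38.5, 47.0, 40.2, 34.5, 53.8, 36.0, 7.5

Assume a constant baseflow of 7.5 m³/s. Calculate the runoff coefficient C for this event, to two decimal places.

ΣQ_DR = 273.6 m³/s; V = ΣQ_DR·Δt = 9.850 × 10^5 m³.
Runoff depth d = V / A = 51.84 mm.
C = d / P = 51.84 / 64.5 = 0.80.

C ≈ 0.80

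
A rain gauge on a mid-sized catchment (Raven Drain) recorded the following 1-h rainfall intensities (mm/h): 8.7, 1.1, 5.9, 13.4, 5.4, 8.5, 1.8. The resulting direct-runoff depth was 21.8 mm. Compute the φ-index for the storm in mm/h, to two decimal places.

Only the 5 blocks with intensity above φ contribute runoff: 8.7, 5.9, 13.4, 5.4, 8.5 mm/h.
Σ(I−φ)·Δt = d  ⇒  (8.7+5.9+13.4+5.4+8.5 − 5φ)·1 = 21.8
φ = (41.90 − 21.8/1) / 5 = 4.02 mm/h.

φ ≈ 4.02 mm/h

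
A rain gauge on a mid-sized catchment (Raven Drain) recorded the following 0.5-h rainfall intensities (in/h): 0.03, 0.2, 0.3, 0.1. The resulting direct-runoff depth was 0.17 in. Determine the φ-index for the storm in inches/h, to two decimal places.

φ ≈ 0.09 in/h

Only the 3 blocks with intensity above φ contribute runoff: 0.2, 0.3, 0.1 in/h.
Σ(I−φ)·Δt = d  ⇒  (0.2+0.3+0.1 − 3φ)·0.5 = 0.17
φ = (0.6000 − 0.17/0.5) / 3 = 0.09 in/h.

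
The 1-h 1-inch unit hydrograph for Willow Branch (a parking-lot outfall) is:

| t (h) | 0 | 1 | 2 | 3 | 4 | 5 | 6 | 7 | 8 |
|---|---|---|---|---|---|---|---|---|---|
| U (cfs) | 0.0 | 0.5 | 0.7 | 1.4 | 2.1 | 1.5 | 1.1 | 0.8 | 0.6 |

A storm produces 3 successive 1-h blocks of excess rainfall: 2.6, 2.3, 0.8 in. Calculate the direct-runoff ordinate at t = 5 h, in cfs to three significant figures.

Q ≈ 9.85 cfs

By discrete convolution, Q_j = Σ (P_i / 1 in) · U_{j−i}.
At t = 5 h (j=5): Q = (2.6/1)·1.5 + (2.3/1)·2.1 + (0.8/1)·1.4 = 9.85 cfs.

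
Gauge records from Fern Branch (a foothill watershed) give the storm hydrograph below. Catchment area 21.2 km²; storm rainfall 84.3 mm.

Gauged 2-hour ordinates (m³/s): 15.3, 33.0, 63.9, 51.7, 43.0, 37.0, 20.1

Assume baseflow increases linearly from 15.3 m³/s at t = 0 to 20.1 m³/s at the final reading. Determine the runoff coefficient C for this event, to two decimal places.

C ≈ 0.56

ΣQ_DR = 140.1 m³/s; V = ΣQ_DR·Δt = 1.009 × 10^6 m³.
Runoff depth d = V / A = 47.58 mm.
C = d / P = 47.58 / 84.3 = 0.56.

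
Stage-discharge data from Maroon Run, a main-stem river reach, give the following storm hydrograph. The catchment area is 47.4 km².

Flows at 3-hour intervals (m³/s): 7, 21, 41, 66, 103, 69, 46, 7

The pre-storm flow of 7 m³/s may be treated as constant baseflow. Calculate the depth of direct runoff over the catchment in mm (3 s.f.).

Direct runoff: 0.0, 14.0, 34.0, 59.0, 96.0, 62.0, 39.0, 0.0 m³/s; ΣQ_DR = 304.0 m³/s.
V = ΣQ_DR · Δt = 304.0 × 10800 s = 3.283 × 10^6 m³.
Over A = 47.4 km², depth = V / A = 69.3 mm.

d ≈ 69.3 mm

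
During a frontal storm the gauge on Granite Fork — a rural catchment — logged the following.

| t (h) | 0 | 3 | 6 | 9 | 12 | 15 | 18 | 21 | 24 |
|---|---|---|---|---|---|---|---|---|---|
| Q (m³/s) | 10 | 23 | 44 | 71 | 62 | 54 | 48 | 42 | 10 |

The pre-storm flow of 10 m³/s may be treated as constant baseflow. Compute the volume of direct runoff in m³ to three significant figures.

Direct-runoff ordinates (Q − Q_b): 0.0, 13.0, 34.0, 61.0, 52.0, 44.0, 38.0, 32.0, 0.0 m³/s.
ΣQ_DR = 274.0 m³/s.
With Δt = 3 h = 10800 s, V = ΣQ_DR · Δt = 274.0 × 10800 = 2.96 × 10^6 m³.

V ≈ 2.96 × 10^6 m³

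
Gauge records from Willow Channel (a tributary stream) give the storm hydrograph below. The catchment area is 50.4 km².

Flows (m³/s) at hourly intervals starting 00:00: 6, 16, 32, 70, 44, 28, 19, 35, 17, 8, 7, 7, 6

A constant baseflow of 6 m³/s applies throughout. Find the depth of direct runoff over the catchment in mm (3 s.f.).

Direct runoff: 0.0, 10.0, 26.0, 64.0, 38.0, 22.0, 13.0, 29.0, 11.0, 2.0, 1.0, 1.0, 0.0 m³/s; ΣQ_DR = 217.0 m³/s.
V = ΣQ_DR · Δt = 217.0 × 3600 s = 7.812 × 10^5 m³.
Over A = 50.4 km², depth = V / A = 15.5 mm.

d ≈ 15.5 mm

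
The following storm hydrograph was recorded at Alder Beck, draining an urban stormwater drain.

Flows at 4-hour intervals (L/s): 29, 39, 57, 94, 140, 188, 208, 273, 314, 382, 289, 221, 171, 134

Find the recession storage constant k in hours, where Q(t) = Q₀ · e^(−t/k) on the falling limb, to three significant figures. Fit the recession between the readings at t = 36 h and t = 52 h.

k ≈ 15.3 h

On the falling limb, Q drops from 382 to 134 L/s between t = 36 h and t = 52 h (Δt = 16 h).
k = −Δt / ln(Q₂/Q₁) = −16 / ln(134/382) = 15.3 h.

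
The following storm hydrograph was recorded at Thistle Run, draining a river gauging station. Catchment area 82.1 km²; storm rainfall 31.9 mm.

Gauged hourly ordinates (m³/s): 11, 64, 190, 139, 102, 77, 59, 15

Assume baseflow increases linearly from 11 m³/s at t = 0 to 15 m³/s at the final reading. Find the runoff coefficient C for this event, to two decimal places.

ΣQ_DR = 553.0 m³/s; V = ΣQ_DR·Δt = 1.991 × 10^6 m³.
Runoff depth d = V / A = 24.25 mm.
C = d / P = 24.25 / 31.9 = 0.76.

C ≈ 0.76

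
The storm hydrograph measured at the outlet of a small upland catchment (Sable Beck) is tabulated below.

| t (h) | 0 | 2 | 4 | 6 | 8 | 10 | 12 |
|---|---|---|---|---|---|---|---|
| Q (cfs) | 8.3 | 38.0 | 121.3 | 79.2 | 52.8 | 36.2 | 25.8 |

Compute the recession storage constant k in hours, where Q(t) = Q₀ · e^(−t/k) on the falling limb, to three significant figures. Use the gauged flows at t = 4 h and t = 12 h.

On the falling limb, Q drops from 121.3 to 25.8 cfs between t = 4 h and t = 12 h (Δt = 8 h).
k = −Δt / ln(Q₂/Q₁) = −8 / ln(25.8/121.3) = 5.17 h.

k ≈ 5.17 h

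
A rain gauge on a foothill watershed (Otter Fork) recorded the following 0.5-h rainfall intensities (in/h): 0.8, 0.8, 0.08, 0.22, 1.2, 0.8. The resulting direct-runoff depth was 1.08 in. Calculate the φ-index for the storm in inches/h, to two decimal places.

Only the 4 blocks with intensity above φ contribute runoff: 0.8, 0.8, 1.2, 0.8 in/h.
Σ(I−φ)·Δt = d  ⇒  (0.8+0.8+1.2+0.8 − 4φ)·0.5 = 1.08
φ = (3.600 − 1.08/0.5) / 4 = 0.36 in/h.

φ ≈ 0.36 in/h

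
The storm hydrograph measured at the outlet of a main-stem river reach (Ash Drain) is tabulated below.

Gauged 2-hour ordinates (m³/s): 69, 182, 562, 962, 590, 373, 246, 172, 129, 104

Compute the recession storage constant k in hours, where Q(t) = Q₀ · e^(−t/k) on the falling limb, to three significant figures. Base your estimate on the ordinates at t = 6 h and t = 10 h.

k ≈ 4.22 h

On the falling limb, Q drops from 962 to 373 m³/s between t = 6 h and t = 10 h (Δt = 4 h).
k = −Δt / ln(Q₂/Q₁) = −4 / ln(373/962) = 4.22 h.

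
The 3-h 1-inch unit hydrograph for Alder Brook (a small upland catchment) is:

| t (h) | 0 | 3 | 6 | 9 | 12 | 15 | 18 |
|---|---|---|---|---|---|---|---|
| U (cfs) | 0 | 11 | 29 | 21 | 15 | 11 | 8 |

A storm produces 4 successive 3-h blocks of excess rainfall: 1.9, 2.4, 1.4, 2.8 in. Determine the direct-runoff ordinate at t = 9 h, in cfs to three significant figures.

By discrete convolution, Q_j = Σ (P_i / 1 in) · U_{j−i}.
At t = 9 h (j=3): Q = (1.9/1)·21 + (2.4/1)·29 + (1.4/1)·11 + (2.8/1)·0 = 125 cfs.

Q ≈ 125 cfs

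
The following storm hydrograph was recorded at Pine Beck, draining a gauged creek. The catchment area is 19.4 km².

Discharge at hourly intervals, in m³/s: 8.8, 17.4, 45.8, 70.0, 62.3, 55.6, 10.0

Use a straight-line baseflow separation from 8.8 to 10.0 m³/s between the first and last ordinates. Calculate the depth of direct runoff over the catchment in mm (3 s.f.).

Direct runoff: 0.00, 8.40, 36.60, 60.60, 52.70, 45.80, 0.00 m³/s; ΣQ_DR = 204.1 m³/s.
V = ΣQ_DR · Δt = 204.1 × 3600 s = 7.348 × 10^5 m³.
Over A = 19.4 km², depth = V / A = 37.9 mm.

d ≈ 37.9 mm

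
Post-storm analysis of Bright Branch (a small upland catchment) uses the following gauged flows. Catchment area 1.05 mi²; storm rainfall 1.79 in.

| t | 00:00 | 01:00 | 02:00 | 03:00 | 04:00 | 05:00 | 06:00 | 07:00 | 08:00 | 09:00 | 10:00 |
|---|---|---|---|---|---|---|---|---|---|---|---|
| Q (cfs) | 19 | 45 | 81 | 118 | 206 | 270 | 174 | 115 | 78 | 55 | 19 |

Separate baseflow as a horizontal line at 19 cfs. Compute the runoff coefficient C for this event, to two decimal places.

ΣQ_DR = 971.0 cfs; V = ΣQ_DR·Δt = 3.496 × 10^6 ft³.
Runoff depth d = V / A = 1.433 in.
C = d / P = 1.433 / 1.79 = 0.80.

C ≈ 0.80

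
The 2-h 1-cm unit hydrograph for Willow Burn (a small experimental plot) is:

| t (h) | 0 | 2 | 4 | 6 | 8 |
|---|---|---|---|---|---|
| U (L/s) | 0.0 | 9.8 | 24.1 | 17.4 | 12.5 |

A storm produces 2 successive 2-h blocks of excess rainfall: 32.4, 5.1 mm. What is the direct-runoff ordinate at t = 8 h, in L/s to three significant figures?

Q ≈ 49.4 L/s

By discrete convolution, Q_j = Σ (P_i / 10 mm) · U_{j−i}.
At t = 8 h (j=4): Q = (32.4/10)·12.5 + (5.1/10)·17.4 = 49.4 L/s.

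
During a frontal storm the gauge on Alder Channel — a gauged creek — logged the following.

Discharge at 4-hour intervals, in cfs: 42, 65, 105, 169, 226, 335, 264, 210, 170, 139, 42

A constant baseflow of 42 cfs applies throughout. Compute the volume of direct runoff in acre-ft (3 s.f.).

V ≈ 431 acre-ft

Direct-runoff ordinates (Q − Q_b): 0.0, 23.0, 63.0, 127.0, 184.0, 293.0, 222.0, 168.0, 128.0, 97.0, 0.0 cfs.
ΣQ_DR = 1305 cfs.
With Δt = 4 h = 14400 s, V = ΣQ_DR · Δt = 1305 × 14400 = 1.88 × 10^7 ft³ = 431 acre-ft.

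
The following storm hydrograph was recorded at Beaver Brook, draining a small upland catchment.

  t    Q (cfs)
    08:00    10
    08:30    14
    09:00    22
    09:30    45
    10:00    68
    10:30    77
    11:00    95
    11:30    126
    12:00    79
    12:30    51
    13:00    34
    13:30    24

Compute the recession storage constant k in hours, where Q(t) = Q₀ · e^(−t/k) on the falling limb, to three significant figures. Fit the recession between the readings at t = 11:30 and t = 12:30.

On the falling limb, Q drops from 126 to 51 cfs between t = 11:30 and t = 12:30 (Δt = 1 h).
k = −Δt / ln(Q₂/Q₁) = −1 / ln(51/126) = 1.11 h.

k ≈ 1.11 h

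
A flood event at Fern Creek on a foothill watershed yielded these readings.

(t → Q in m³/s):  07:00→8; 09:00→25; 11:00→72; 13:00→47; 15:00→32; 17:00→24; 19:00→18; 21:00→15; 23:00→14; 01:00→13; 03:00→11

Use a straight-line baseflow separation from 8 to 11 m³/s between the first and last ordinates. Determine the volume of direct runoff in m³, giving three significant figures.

Direct-runoff ordinates (Q − Q_b): 0.00, 16.70, 63.40, 38.10, 22.80, 14.50, 8.20, 4.90, 3.60, 2.30, 0.00 m³/s.
ΣQ_DR = 174.5 m³/s.
With Δt = 2 h = 7200 s, V = ΣQ_DR · Δt = 174.5 × 7200 = 1.26 × 10^6 m³.

V ≈ 1.26 × 10^6 m³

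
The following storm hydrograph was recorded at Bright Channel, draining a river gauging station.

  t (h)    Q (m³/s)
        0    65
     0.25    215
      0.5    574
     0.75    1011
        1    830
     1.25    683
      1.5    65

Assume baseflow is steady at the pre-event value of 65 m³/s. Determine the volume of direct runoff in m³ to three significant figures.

Direct-runoff ordinates (Q − Q_b): 0.0, 150.0, 509.0, 946.0, 765.0, 618.0, 0.0 m³/s.
ΣQ_DR = 2988 m³/s.
With Δt = 0.25 h = 900 s, V = ΣQ_DR · Δt = 2988 × 900 = 2.69 × 10^6 m³.

V ≈ 2.69 × 10^6 m³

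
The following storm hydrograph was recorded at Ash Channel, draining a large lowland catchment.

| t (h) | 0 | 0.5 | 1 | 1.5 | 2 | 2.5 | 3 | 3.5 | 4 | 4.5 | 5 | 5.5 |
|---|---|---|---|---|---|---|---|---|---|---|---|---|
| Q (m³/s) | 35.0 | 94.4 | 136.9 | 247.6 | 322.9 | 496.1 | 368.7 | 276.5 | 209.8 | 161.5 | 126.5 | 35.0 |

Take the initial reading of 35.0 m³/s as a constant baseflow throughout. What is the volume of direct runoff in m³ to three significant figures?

V ≈ 3.76 × 10^6 m³

Direct-runoff ordinates (Q − Q_b): 0.0, 59.4, 101.9, 212.6, 287.9, 461.1, 333.7, 241.5, 174.8, 126.5, 91.5, 0.0 m³/s.
ΣQ_DR = 2091 m³/s.
With Δt = 0.5 h = 1800 s, V = ΣQ_DR · Δt = 2091 × 1800 = 3.76 × 10^6 m³.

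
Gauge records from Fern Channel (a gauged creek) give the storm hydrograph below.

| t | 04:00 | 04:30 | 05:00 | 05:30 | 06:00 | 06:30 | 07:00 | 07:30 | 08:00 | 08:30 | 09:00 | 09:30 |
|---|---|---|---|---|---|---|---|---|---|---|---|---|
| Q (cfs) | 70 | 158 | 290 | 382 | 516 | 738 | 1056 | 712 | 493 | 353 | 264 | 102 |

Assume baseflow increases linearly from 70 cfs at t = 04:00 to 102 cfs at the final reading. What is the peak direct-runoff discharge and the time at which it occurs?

Subtracting baseflow gives direct-runoff ordinates: 0.00, 85.09, 214.18, 303.27, 434.36, 653.45, 968.55, 621.64, 399.73, 256.82, 164.91, 0.00 cfs.
The maximum is 968.55 cfs, occurring at the reading for t = 07:00.

Q_p = 968.55 cfs at t = 07:00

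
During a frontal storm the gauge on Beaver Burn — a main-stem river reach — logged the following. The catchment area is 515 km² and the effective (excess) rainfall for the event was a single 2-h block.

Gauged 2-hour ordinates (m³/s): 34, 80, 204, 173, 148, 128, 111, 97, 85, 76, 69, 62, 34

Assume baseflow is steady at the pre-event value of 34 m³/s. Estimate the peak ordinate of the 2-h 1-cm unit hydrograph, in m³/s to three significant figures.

Direct runoff: 0.0, 46.0, 170.0, 139.0, 114.0, 94.0, 77.0, 63.0, 51.0, 42.0, 35.0, 28.0, 0.0 m³/s; ΣQ_DR = 859.0 m³/s, peak = 170.0 m³/s.
Runoff depth d = ΣQ_DR·Δt / A = 859.0 × 7200 / (515 km²) = 12.01 mm.
The 1-cm UH is the DRH scaled by (10 mm)/d, so U_p = 170.0 × 10/12.01 = 142 m³/s.

U_p ≈ 142 m³/s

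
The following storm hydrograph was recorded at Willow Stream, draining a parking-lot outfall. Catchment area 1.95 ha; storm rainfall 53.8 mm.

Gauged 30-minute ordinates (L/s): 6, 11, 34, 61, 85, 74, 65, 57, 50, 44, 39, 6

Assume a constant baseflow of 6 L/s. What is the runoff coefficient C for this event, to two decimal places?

C ≈ 0.79

ΣQ_DR = 460.0 L/s; V = ΣQ_DR·Δt = 8.280 × 10^5 L.
Runoff depth d = V / A = 42.46 mm.
C = d / P = 42.46 / 53.8 = 0.79.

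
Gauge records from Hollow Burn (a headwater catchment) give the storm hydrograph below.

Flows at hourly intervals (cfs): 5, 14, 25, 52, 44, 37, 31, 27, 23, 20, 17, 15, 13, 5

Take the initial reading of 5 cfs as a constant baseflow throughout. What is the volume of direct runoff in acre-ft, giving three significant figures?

Direct-runoff ordinates (Q − Q_b): 0.0, 9.0, 20.0, 47.0, 39.0, 32.0, 26.0, 22.0, 18.0, 15.0, 12.0, 10.0, 8.0, 0.0 cfs.
ΣQ_DR = 258.0 cfs.
With Δt = 1 h = 3600 s, V = ΣQ_DR · Δt = 258.0 × 3600 = 9.29 × 10^5 ft³ = 21.3 acre-ft.

V ≈ 21.3 acre-ft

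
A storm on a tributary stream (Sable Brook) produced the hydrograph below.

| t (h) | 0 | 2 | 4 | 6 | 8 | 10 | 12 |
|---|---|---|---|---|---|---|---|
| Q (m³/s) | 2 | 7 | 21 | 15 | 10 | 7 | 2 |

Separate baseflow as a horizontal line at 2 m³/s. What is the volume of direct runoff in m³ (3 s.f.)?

V ≈ 3.60 × 10^5 m³

Direct-runoff ordinates (Q − Q_b): 0.0, 5.0, 19.0, 13.0, 8.0, 5.0, 0.0 m³/s.
ΣQ_DR = 50.00 m³/s.
With Δt = 2 h = 7200 s, V = ΣQ_DR · Δt = 50.00 × 7200 = 3.60 × 10^5 m³.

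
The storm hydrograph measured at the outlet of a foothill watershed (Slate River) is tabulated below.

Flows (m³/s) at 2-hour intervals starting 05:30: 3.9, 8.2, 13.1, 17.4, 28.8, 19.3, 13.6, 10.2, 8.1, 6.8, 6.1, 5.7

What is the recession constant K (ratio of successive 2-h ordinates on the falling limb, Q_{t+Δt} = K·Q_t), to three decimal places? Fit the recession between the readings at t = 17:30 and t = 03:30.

K ≈ 0.840

Using the recession-limb readings at t = 17:30 and t = 03:30: Q falls from 13.6 to 5.7 m³/s over 5 intervals.
K = (Q₂/Q₁)^(1/5) = (5.7/13.6)^(1/5) = 0.840.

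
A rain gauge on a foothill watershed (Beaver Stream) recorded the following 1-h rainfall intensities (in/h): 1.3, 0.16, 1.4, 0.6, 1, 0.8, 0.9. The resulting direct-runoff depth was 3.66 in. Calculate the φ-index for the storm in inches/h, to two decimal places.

φ ≈ 0.39 in/h

Only the 6 blocks with intensity above φ contribute runoff: 1.3, 1.4, 0.6, 1, 0.8, 0.9 in/h.
Σ(I−φ)·Δt = d  ⇒  (1.3+1.4+0.6+1+0.8+0.9 − 6φ)·1 = 3.66
φ = (6.000 − 3.66/1) / 6 = 0.39 in/h.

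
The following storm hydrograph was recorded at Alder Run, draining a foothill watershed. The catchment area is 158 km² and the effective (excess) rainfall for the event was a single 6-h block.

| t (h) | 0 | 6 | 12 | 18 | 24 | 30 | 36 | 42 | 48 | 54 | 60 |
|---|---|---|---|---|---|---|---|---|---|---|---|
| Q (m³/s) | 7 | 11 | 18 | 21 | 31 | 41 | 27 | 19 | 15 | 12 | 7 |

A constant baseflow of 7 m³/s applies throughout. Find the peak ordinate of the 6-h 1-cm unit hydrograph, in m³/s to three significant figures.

Direct runoff: 0.0, 4.0, 11.0, 14.0, 24.0, 34.0, 20.0, 12.0, 8.0, 5.0, 0.0 m³/s; ΣQ_DR = 132.0 m³/s, peak = 34.0 m³/s.
Runoff depth d = ΣQ_DR·Δt / A = 132.0 × 21600 / (158 km²) = 18.05 mm.
The 1-cm UH is the DRH scaled by (10 mm)/d, so U_p = 34.0 × 10/18.05 = 18.8 m³/s.

U_p ≈ 18.8 m³/s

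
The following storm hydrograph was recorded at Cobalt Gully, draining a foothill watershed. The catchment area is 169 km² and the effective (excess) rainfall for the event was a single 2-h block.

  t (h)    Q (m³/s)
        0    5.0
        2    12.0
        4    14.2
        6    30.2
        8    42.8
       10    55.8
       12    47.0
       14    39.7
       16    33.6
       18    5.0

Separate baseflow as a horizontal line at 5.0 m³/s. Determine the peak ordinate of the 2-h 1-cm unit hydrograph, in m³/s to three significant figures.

Direct runoff: 0.0, 7.0, 9.2, 25.2, 37.8, 50.8, 42.0, 34.7, 28.6, 0.0 m³/s; ΣQ_DR = 235.3 m³/s, peak = 50.8 m³/s.
Runoff depth d = ΣQ_DR·Δt / A = 235.3 × 7200 / (169 km²) = 10.02 mm.
The 1-cm UH is the DRH scaled by (10 mm)/d, so U_p = 50.8 × 10/10.02 = 50.7 m³/s.

U_p ≈ 50.7 m³/s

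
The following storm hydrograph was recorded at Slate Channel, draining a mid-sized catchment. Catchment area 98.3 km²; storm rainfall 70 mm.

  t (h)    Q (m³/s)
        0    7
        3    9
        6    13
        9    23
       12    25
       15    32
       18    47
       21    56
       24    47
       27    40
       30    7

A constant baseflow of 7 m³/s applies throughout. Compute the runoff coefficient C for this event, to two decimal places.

ΣQ_DR = 229.0 m³/s; V = ΣQ_DR·Δt = 2.473 × 10^6 m³.
Runoff depth d = V / A = 25.16 mm.
C = d / P = 25.16 / 70 = 0.36.

C ≈ 0.36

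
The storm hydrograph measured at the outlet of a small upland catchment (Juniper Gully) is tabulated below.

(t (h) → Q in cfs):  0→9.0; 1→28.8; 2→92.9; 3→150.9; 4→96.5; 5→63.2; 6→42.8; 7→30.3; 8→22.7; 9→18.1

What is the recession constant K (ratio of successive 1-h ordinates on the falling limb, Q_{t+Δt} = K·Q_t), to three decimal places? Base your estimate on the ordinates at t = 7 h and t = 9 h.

K ≈ 0.773

Using the recession-limb readings at t = 7 h and t = 9 h: Q falls from 30.3 to 18.1 cfs over 2 intervals.
K = (Q₂/Q₁)^(1/2) = (18.1/30.3)^(1/2) = 0.773.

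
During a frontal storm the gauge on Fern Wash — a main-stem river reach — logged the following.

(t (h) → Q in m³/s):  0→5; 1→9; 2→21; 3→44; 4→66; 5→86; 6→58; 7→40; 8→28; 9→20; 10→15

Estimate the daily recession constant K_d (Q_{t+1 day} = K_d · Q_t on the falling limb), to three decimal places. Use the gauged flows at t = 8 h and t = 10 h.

K_d ≈ 0.001

Between t = 8 h and t = 10 h the flow falls from 28 to 15 m³/s over 2×1 h = 2 h.
Per-interval ratio K = (15/28)^(1/2) = 0.7319; K_d = K^(24/1) = 0.001.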